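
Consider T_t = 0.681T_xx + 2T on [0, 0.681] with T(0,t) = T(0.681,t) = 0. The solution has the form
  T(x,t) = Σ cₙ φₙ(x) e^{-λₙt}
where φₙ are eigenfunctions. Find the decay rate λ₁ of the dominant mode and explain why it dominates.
Eigenvalues: λₙ = 0.681n²π²/0.681² - 2.
First three modes:
  n=1: λ₁ = 0.681π²/0.681² - 2 ≈ 12.493
  n=2: λ₂ = 2.724π²/0.681² - 2 ≈ 55.971
  n=3: λ₃ = 6.129π²/0.681² - 2 ≈ 128.435
Since 0.681π²/0.681² ≈ 14.493 > 2, all λₙ > 0.
The n=1 mode decays slowest → dominates as t → ∞.
Asymptotic: T ~ c₁ sin(πx/0.681) e^{-λ₁t} with decay rate λ₁ ≈ 12.493.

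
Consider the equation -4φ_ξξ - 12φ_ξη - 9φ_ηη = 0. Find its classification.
Parabolic. (A = -4, B = -12, C = -9 gives B² - 4AC = 0.)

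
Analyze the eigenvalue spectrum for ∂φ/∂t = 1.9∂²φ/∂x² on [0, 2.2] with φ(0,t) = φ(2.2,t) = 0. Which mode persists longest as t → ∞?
Eigenvalues: λₙ = 1.9n²π²/2.2².
First three modes:
  n=1: λ₁ = 1.9π²/2.2² ≈ 3.874
  n=2: λ₂ = 7.6π²/2.2² ≈ 15.498 (4× faster decay)
  n=3: λ₃ = 17.1π²/2.2² ≈ 34.87 (9× faster decay)
As t → ∞, higher modes decay exponentially faster. The n=1 mode dominates: φ ~ c₁ sin(πx/2.2) e^{-λ₁t}.
Decay rate: λ₁ = 1.9π²/2.2² ≈ 3.874.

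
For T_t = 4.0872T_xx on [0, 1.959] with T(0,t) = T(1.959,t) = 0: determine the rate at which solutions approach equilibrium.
Eigenvalues: λₙ = 4.0872n²π²/1.959².
First three modes:
  n=1: λ₁ = 4.0872π²/1.959² ≈ 10.511
  n=2: λ₂ = 16.3488π²/1.959² ≈ 42.045 (4× faster decay)
  n=3: λ₃ = 36.7848π²/1.959² ≈ 94.602 (9× faster decay)
As t → ∞, higher modes decay exponentially faster. The n=1 mode dominates: T ~ c₁ sin(πx/1.959) e^{-λ₁t}.
Decay rate: λ₁ = 4.0872π²/1.959² ≈ 10.511.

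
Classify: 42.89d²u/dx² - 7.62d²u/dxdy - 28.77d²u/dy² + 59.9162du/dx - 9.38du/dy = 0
Hyperbolic (discriminant = 4993.8456).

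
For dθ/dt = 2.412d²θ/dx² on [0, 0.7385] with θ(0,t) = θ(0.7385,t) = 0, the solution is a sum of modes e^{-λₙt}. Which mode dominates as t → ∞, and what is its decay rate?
Eigenvalues: λₙ = 2.412n²π²/0.7385².
First three modes:
  n=1: λ₁ = 2.412π²/0.7385² ≈ 43.649
  n=2: λ₂ = 9.648π²/0.7385² ≈ 174.597 (4× faster decay)
  n=3: λ₃ = 21.708π²/0.7385² ≈ 392.843 (9× faster decay)
As t → ∞, higher modes decay exponentially faster. The n=1 mode dominates: θ ~ c₁ sin(πx/0.7385) e^{-λ₁t}.
Decay rate: λ₁ = 2.412π²/0.7385² ≈ 43.649.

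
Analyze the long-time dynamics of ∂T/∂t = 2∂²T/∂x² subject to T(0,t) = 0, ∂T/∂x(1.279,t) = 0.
Long-time behavior: T → 0. Heat escapes through the Dirichlet boundary.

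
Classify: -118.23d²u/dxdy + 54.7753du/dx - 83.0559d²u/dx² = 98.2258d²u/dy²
Rewriting in standard form: -83.0559d²u/dx² - 118.23d²u/dxdy - 98.2258d²u/dy² + 54.7753du/dx = 0. Elliptic (discriminant = -18654.59598888).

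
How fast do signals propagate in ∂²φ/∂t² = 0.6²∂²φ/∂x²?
Speed = 0.6. Information travels along characteristics x = x₀ ± 0.6t.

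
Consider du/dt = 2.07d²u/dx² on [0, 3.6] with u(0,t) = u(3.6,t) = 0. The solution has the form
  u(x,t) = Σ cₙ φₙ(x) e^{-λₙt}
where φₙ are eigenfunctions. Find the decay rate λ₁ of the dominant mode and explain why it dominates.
Eigenvalues: λₙ = 2.07n²π²/3.6².
First three modes:
  n=1: λ₁ = 2.07π²/3.6² ≈ 1.576
  n=2: λ₂ = 8.28π²/3.6² ≈ 6.306 (4× faster decay)
  n=3: λ₃ = 18.63π²/3.6² ≈ 14.188 (9× faster decay)
As t → ∞, higher modes decay exponentially faster. The n=1 mode dominates: u ~ c₁ sin(πx/3.6) e^{-λ₁t}.
Decay rate: λ₁ = 2.07π²/3.6² ≈ 1.576.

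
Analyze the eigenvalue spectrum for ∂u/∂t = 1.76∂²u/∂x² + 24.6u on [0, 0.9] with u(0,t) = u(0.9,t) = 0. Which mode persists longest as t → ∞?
Eigenvalues: λₙ = 1.76n²π²/0.9² - 24.6.
First three modes:
  n=1: λ₁ = 1.76π²/0.9² - 24.6 ≈ -3.155
  n=2: λ₂ = 7.04π²/0.9² - 24.6 ≈ 61.18
  n=3: λ₃ = 15.84π²/0.9² - 24.6 ≈ 168.406
Since 1.76π²/0.9² ≈ 21.445 < 24.6, λ₁ < 0.
The n=1 mode grows fastest (−λₙ is largest for n=1) → dominates.
Asymptotic: u ~ c₁ sin(πx/0.9) e^{3.155t} (exponential growth at rate −λ₁ ≈ 3.155).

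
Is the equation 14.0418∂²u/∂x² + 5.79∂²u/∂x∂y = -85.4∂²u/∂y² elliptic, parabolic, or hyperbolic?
Rewriting in standard form: 14.0418∂²u/∂x² + 5.79∂²u/∂x∂y + 85.4∂²u/∂y² = 0. Computing B² - 4AC with A = 14.0418, B = 5.79, C = 85.4: discriminant = -4763.15478 (negative). Answer: elliptic.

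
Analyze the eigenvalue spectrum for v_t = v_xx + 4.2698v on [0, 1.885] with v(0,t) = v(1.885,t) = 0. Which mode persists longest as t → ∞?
Eigenvalues: λₙ = n²π²/1.885² - 4.2698.
First three modes:
  n=1: λ₁ = π²/1.885² - 4.2698 ≈ -1.492
  n=2: λ₂ = 4π²/1.885² - 4.2698 ≈ 6.841
  n=3: λ₃ = 9π²/1.885² - 4.2698 ≈ 20.729
Since π²/1.885² ≈ 2.778 < 4.2698, λ₁ < 0.
The n=1 mode grows fastest (−λₙ is largest for n=1) → dominates.
Asymptotic: v ~ c₁ sin(πx/1.885) e^{1.492t} (exponential growth at rate −λ₁ ≈ 1.492).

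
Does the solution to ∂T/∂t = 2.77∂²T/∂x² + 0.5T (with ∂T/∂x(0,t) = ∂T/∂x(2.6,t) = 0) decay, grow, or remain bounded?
T grows unboundedly. With Neumann BCs the constant mode has diffusion eigenvalue 0, so any r > 0 makes it grow like e^(0.5t); solution grows exponentially.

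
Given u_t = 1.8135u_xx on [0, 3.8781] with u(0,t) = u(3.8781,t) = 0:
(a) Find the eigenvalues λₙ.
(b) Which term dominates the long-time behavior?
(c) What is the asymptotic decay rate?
Eigenvalues: λₙ = 1.8135n²π²/3.8781².
First three modes:
  n=1: λ₁ = 1.8135π²/3.8781² ≈ 1.19
  n=2: λ₂ = 7.254π²/3.8781² ≈ 4.76 (4× faster decay)
  n=3: λ₃ = 16.3215π²/3.8781² ≈ 10.711 (9× faster decay)
As t → ∞, higher modes decay exponentially faster. The n=1 mode dominates: u ~ c₁ sin(πx/3.8781) e^{-λ₁t}.
Decay rate: λ₁ = 1.8135π²/3.8781² ≈ 1.19.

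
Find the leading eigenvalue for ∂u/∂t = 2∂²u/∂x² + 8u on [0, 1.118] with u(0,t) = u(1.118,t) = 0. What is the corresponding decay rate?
Eigenvalues: λₙ = 2n²π²/1.118² - 8.
First three modes:
  n=1: λ₁ = 2π²/1.118² - 8 ≈ 7.792
  n=2: λ₂ = 8π²/1.118² - 8 ≈ 55.169
  n=3: λ₃ = 18π²/1.118² - 8 ≈ 134.131
Since 2π²/1.118² ≈ 15.792 > 8, all λₙ > 0.
The n=1 mode decays slowest → dominates as t → ∞.
Asymptotic: u ~ c₁ sin(πx/1.118) e^{-λ₁t} with decay rate λ₁ ≈ 7.792.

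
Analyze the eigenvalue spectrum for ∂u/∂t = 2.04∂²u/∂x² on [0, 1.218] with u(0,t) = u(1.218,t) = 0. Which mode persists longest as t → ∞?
Eigenvalues: λₙ = 2.04n²π²/1.218².
First three modes:
  n=1: λ₁ = 2.04π²/1.218² ≈ 13.572
  n=2: λ₂ = 8.16π²/1.218² ≈ 54.287 (4× faster decay)
  n=3: λ₃ = 18.36π²/1.218² ≈ 122.146 (9× faster decay)
As t → ∞, higher modes decay exponentially faster. The n=1 mode dominates: u ~ c₁ sin(πx/1.218) e^{-λ₁t}.
Decay rate: λ₁ = 2.04π²/1.218² ≈ 13.572.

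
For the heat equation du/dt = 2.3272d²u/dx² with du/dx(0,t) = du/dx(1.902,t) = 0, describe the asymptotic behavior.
u → constant (steady state). Heat is conserved (no flux at boundaries); solution approaches the spatial average.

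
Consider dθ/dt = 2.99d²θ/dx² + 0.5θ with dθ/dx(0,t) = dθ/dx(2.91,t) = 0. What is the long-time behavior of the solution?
As t → ∞, θ grows unboundedly. With Neumann BCs the constant mode has diffusion eigenvalue 0, so any r > 0 makes it grow like e^(0.5t); solution grows exponentially.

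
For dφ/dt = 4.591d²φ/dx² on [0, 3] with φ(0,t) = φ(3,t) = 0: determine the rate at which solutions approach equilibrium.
Eigenvalues: λₙ = 4.591n²π²/3².
First three modes:
  n=1: λ₁ = 4.591π²/3² ≈ 5.035
  n=2: λ₂ = 18.364π²/3² ≈ 20.138 (4× faster decay)
  n=3: λ₃ = 41.319π²/3² ≈ 45.311 (9× faster decay)
As t → ∞, higher modes decay exponentially faster. The n=1 mode dominates: φ ~ c₁ sin(πx/3) e^{-λ₁t}.
Decay rate: λ₁ = 4.591π²/3² ≈ 5.035.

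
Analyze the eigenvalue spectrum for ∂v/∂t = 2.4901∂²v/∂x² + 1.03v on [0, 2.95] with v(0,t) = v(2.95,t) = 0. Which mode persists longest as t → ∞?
Eigenvalues: λₙ = 2.4901n²π²/2.95² - 1.03.
First three modes:
  n=1: λ₁ = 2.4901π²/2.95² - 1.03 ≈ 1.794
  n=2: λ₂ = 9.9604π²/2.95² - 1.03 ≈ 10.266
  n=3: λ₃ = 22.4109π²/2.95² - 1.03 ≈ 24.386
Since 2.4901π²/2.95² ≈ 2.824 > 1.03, all λₙ > 0.
The n=1 mode decays slowest → dominates as t → ∞.
Asymptotic: v ~ c₁ sin(πx/2.95) e^{-λ₁t} with decay rate λ₁ ≈ 1.794.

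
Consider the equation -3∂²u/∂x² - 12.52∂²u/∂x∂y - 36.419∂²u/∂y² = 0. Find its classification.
Elliptic. (A = -3, B = -12.52, C = -36.419 gives B² - 4AC = -280.2776.)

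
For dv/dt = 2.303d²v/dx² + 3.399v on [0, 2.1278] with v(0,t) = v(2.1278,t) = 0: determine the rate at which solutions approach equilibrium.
Eigenvalues: λₙ = 2.303n²π²/2.1278² - 3.399.
First three modes:
  n=1: λ₁ = 2.303π²/2.1278² - 3.399 ≈ 1.621
  n=2: λ₂ = 9.212π²/2.1278² - 3.399 ≈ 16.682
  n=3: λ₃ = 20.727π²/2.1278² - 3.399 ≈ 41.784
Since 2.303π²/2.1278² ≈ 5.02 > 3.399, all λₙ > 0.
The n=1 mode decays slowest → dominates as t → ∞.
Asymptotic: v ~ c₁ sin(πx/2.1278) e^{-λ₁t} with decay rate λ₁ ≈ 1.621.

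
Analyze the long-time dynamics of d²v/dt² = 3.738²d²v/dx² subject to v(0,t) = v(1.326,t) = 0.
Long-time behavior: v oscillates (no decay). Energy is conserved; the solution oscillates indefinitely as standing waves.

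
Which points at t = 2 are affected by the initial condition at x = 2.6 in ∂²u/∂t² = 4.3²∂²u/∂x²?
Domain of influence: [-6, 11.2]. Data at x = 2.6 spreads outward at speed 4.3.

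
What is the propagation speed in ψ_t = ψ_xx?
Infinite. The heat equation is parabolic, not hyperbolic, so disturbances propagate instantly.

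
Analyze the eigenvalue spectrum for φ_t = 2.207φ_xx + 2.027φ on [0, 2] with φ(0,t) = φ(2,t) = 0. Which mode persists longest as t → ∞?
Eigenvalues: λₙ = 2.207n²π²/2² - 2.027.
First three modes:
  n=1: λ₁ = 2.207π²/2² - 2.027 ≈ 3.419
  n=2: λ₂ = 8.828π²/2² - 2.027 ≈ 19.755
  n=3: λ₃ = 19.863π²/2² - 2.027 ≈ 46.983
Since 2.207π²/2² ≈ 5.446 > 2.027, all λₙ > 0.
The n=1 mode decays slowest → dominates as t → ∞.
Asymptotic: φ ~ c₁ sin(πx/2) e^{-λ₁t} with decay rate λ₁ ≈ 3.419.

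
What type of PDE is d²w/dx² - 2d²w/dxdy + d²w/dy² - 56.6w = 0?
With A = 1, B = -2, C = 1, the discriminant is 0. This is a parabolic PDE.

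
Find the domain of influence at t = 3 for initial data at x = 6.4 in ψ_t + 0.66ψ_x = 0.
At x = 8.38. The characteristic carries data from (6.4, 0) to (8.38, 3).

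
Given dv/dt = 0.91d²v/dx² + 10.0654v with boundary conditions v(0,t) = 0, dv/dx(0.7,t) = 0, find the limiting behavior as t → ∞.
v grows unboundedly. Reaction dominates diffusion (r=10.0654 > κπ²/(4L²)≈4.58); solution grows exponentially.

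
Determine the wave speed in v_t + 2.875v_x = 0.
Speed = 2.875. Information travels along x - 2.875t = const (rightward).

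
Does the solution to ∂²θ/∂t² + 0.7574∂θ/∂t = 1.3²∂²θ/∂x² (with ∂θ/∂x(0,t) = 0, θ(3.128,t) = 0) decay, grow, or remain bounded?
θ → 0. Damping (γ=0.7574) dissipates energy; oscillations decay exponentially.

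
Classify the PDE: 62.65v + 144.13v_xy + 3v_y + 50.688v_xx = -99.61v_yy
Rewriting in standard form: 50.688v_xx + 144.13v_xy + 99.61v_yy + 3v_y + 62.65v = 0. A = 50.688, B = 144.13, C = 99.61. Discriminant B² - 4AC = 577.33018. Since 577.33018 > 0, hyperbolic.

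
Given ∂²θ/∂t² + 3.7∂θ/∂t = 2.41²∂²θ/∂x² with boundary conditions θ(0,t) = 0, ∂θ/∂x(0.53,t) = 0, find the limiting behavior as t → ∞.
θ → 0. Damping (γ=3.7) dissipates energy; oscillations decay exponentially.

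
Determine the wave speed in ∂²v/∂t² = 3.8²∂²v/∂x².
Speed = 3.8. Information travels along characteristics x = x₀ ± 3.8t.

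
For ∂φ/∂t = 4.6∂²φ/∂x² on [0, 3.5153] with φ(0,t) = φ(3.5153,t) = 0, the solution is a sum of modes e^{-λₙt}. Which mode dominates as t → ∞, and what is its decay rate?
Eigenvalues: λₙ = 4.6n²π²/3.5153².
First three modes:
  n=1: λ₁ = 4.6π²/3.5153² ≈ 3.674
  n=2: λ₂ = 18.4π²/3.5153² ≈ 14.696 (4× faster decay)
  n=3: λ₃ = 41.4π²/3.5153² ≈ 33.066 (9× faster decay)
As t → ∞, higher modes decay exponentially faster. The n=1 mode dominates: φ ~ c₁ sin(πx/3.5153) e^{-λ₁t}.
Decay rate: λ₁ = 4.6π²/3.5153² ≈ 3.674.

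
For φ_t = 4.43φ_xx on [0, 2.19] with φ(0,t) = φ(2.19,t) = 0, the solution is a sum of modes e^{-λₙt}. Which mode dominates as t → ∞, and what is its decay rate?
Eigenvalues: λₙ = 4.43n²π²/2.19².
First three modes:
  n=1: λ₁ = 4.43π²/2.19² ≈ 9.116
  n=2: λ₂ = 17.72π²/2.19² ≈ 36.465 (4× faster decay)
  n=3: λ₃ = 39.87π²/2.19² ≈ 82.046 (9× faster decay)
As t → ∞, higher modes decay exponentially faster. The n=1 mode dominates: φ ~ c₁ sin(πx/2.19) e^{-λ₁t}.
Decay rate: λ₁ = 4.43π²/2.19² ≈ 9.116.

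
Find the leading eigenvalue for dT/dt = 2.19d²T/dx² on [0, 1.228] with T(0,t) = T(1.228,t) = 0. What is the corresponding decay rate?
Eigenvalues: λₙ = 2.19n²π²/1.228².
First three modes:
  n=1: λ₁ = 2.19π²/1.228² ≈ 14.333
  n=2: λ₂ = 8.76π²/1.228² ≈ 57.333 (4× faster decay)
  n=3: λ₃ = 19.71π²/1.228² ≈ 129 (9× faster decay)
As t → ∞, higher modes decay exponentially faster. The n=1 mode dominates: T ~ c₁ sin(πx/1.228) e^{-λ₁t}.
Decay rate: λ₁ = 2.19π²/1.228² ≈ 14.333.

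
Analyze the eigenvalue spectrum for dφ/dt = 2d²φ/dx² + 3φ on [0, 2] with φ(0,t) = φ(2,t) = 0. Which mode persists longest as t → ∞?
Eigenvalues: λₙ = 2n²π²/2² - 3.
First three modes:
  n=1: λ₁ = 2π²/2² - 3 ≈ 1.935
  n=2: λ₂ = 8π²/2² - 3 ≈ 16.739
  n=3: λ₃ = 18π²/2² - 3 ≈ 41.413
Since 2π²/2² ≈ 4.935 > 3, all λₙ > 0.
The n=1 mode decays slowest → dominates as t → ∞.
Asymptotic: φ ~ c₁ sin(πx/2) e^{-λ₁t} with decay rate λ₁ ≈ 1.935.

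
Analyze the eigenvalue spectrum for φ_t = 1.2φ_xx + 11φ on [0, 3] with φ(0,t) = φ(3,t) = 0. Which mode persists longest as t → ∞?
Eigenvalues: λₙ = 1.2n²π²/3² - 11.
First three modes:
  n=1: λ₁ = 1.2π²/3² - 11 ≈ -9.684
  n=2: λ₂ = 4.8π²/3² - 11 ≈ -5.736
  n=3: λ₃ = 10.8π²/3² - 11 ≈ 0.844
Since 1.2π²/3² ≈ 1.316 < 11, λ₁ < 0.
The n=1 mode grows fastest (−λₙ is largest for n=1) → dominates.
Asymptotic: φ ~ c₁ sin(πx/3) e^{9.684t} (exponential growth at rate −λ₁ ≈ 9.684).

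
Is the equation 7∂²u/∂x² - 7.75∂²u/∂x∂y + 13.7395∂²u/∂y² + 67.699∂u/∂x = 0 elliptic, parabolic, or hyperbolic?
Computing B² - 4AC with A = 7, B = -7.75, C = 13.7395: discriminant = -324.6435 (negative). Answer: elliptic.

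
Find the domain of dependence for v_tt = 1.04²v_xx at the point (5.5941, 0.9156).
Domain of dependence: [4.641876, 6.546324]. Signals travel at speed 1.04, so data within |x - 5.5941| ≤ 1.04·0.9156 = 0.952224 can reach the point.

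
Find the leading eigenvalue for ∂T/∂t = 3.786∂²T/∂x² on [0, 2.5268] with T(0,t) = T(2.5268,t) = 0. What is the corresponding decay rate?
Eigenvalues: λₙ = 3.786n²π²/2.5268².
First three modes:
  n=1: λ₁ = 3.786π²/2.5268² ≈ 5.852
  n=2: λ₂ = 15.144π²/2.5268² ≈ 23.41 (4× faster decay)
  n=3: λ₃ = 34.074π²/2.5268² ≈ 52.672 (9× faster decay)
As t → ∞, higher modes decay exponentially faster. The n=1 mode dominates: T ~ c₁ sin(πx/2.5268) e^{-λ₁t}.
Decay rate: λ₁ = 3.786π²/2.5268² ≈ 5.852.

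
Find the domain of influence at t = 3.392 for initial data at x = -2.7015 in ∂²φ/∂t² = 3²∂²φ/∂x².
Domain of influence: [-12.8775, 7.4745]. Data at x = -2.7015 spreads outward at speed 3.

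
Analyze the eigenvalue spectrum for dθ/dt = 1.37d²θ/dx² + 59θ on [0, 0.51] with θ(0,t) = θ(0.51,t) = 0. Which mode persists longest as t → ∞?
Eigenvalues: λₙ = 1.37n²π²/0.51² - 59.
First three modes:
  n=1: λ₁ = 1.37π²/0.51² - 59 ≈ -7.015
  n=2: λ₂ = 5.48π²/0.51² - 59 ≈ 148.941
  n=3: λ₃ = 12.33π²/0.51² - 59 ≈ 408.867
Since 1.37π²/0.51² ≈ 51.985 < 59, λ₁ < 0.
The n=1 mode grows fastest (−λₙ is largest for n=1) → dominates.
Asymptotic: θ ~ c₁ sin(πx/0.51) e^{7.015t} (exponential growth at rate −λ₁ ≈ 7.015).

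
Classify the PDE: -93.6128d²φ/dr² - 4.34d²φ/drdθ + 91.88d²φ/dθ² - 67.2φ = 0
A = -93.6128, B = -4.34, C = 91.88. Discriminant B² - 4AC = 34423.411856. Since 34423.411856 > 0, hyperbolic.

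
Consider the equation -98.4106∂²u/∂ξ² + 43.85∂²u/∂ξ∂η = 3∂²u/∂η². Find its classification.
Rewriting in standard form: -98.4106∂²u/∂ξ² + 43.85∂²u/∂ξ∂η - 3∂²u/∂η² = 0. Hyperbolic. (A = -98.4106, B = 43.85, C = -3 gives B² - 4AC = 741.8953.)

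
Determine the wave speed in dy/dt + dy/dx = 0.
Speed = 1. Information travels along x - 1t = const (rightward).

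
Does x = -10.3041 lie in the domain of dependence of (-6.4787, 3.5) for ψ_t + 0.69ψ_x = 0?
No. Only data at x = -8.8937 affects (-6.4787, 3.5). Advection has one-way propagation along characteristics.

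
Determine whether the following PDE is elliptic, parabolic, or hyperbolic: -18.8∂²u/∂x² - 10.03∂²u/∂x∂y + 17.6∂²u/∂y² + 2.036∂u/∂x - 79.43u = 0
Coefficients: A = -18.8, B = -10.03, C = 17.6. B² - 4AC = 1424.1209, which is positive, so the equation is hyperbolic.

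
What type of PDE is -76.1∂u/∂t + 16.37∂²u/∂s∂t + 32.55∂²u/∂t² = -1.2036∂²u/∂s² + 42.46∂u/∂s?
Rewriting in standard form: 1.2036∂²u/∂s² + 16.37∂²u/∂s∂t + 32.55∂²u/∂t² - 42.46∂u/∂s - 76.1∂u/∂t = 0. With A = 1.2036, B = 16.37, C = 32.55, the discriminant is 111.26818. This is a hyperbolic PDE.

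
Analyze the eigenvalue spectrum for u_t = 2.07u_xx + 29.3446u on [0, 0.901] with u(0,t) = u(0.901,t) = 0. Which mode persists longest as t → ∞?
Eigenvalues: λₙ = 2.07n²π²/0.901² - 29.3446.
First three modes:
  n=1: λ₁ = 2.07π²/0.901² - 29.3446 ≈ -4.178
  n=2: λ₂ = 8.28π²/0.901² - 29.3446 ≈ 71.321
  n=3: λ₃ = 18.63π²/0.901² - 29.3446 ≈ 197.153
Since 2.07π²/0.901² ≈ 25.166 < 29.3446, λ₁ < 0.
The n=1 mode grows fastest (−λₙ is largest for n=1) → dominates.
Asymptotic: u ~ c₁ sin(πx/0.901) e^{4.178t} (exponential growth at rate −λ₁ ≈ 4.178).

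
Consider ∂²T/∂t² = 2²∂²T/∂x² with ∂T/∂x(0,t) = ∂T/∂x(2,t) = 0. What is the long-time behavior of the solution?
As t → ∞, T oscillates about a mean that drifts linearly in t (generically unbounded; no decay). There is no damping, so the nonconstant modes persist as standing waves (energy conserved, no decay). But with Neumann conditions at both ends the constant mode has eigenvalue 0: the spatial mean M(t) of T satisfies M'' = 0, so M(t) = M(0) + M'(0)·t. Unless the initial velocity has zero mean (∫T_t(x,0)dx = 0), the solution grows linearly in t (unbounded, though not exponentially); if it does have zero mean, the solution stays bounded and simply oscillates.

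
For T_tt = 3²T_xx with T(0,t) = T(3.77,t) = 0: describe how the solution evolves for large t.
T oscillates (no decay). Energy is conserved; the solution oscillates indefinitely as standing waves.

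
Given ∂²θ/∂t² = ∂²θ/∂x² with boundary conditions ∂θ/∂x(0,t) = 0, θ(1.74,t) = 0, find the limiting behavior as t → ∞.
θ oscillates (no decay). Energy is conserved; the solution oscillates indefinitely as standing waves.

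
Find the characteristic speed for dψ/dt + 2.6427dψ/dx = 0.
Speed = 2.6427. Information travels along x - 2.6427t = const (rightward).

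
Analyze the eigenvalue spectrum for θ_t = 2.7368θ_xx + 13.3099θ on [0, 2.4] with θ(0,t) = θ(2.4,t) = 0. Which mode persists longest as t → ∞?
Eigenvalues: λₙ = 2.7368n²π²/2.4² - 13.3099.
First three modes:
  n=1: λ₁ = 2.7368π²/2.4² - 13.3099 ≈ -8.62
  n=2: λ₂ = 10.9472π²/2.4² - 13.3099 ≈ 5.448
  n=3: λ₃ = 24.6312π²/2.4² - 13.3099 ≈ 28.895
Since 2.7368π²/2.4² ≈ 4.689 < 13.3099, λ₁ < 0.
The n=1 mode grows fastest (−λₙ is largest for n=1) → dominates.
Asymptotic: θ ~ c₁ sin(πx/2.4) e^{8.62t} (exponential growth at rate −λ₁ ≈ 8.62).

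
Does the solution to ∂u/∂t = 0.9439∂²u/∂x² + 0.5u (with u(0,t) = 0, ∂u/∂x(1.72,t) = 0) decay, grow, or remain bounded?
u → 0. Diffusion dominates reaction (r=0.5 < κπ²/(4L²)≈0.79); solution decays.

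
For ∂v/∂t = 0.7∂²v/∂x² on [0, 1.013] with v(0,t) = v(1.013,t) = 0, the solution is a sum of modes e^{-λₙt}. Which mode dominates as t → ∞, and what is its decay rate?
Eigenvalues: λₙ = 0.7n²π²/1.013².
First three modes:
  n=1: λ₁ = 0.7π²/1.013² ≈ 6.733
  n=2: λ₂ = 2.8π²/1.013² ≈ 26.93 (4× faster decay)
  n=3: λ₃ = 6.3π²/1.013² ≈ 60.593 (9× faster decay)
As t → ∞, higher modes decay exponentially faster. The n=1 mode dominates: v ~ c₁ sin(πx/1.013) e^{-λ₁t}.
Decay rate: λ₁ = 0.7π²/1.013² ≈ 6.733.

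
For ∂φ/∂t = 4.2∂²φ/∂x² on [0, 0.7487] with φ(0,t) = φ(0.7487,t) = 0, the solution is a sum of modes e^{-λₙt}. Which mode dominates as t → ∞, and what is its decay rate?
Eigenvalues: λₙ = 4.2n²π²/0.7487².
First three modes:
  n=1: λ₁ = 4.2π²/0.7487² ≈ 73.949
  n=2: λ₂ = 16.8π²/0.7487² ≈ 295.797 (4× faster decay)
  n=3: λ₃ = 37.8π²/0.7487² ≈ 665.543 (9× faster decay)
As t → ∞, higher modes decay exponentially faster. The n=1 mode dominates: φ ~ c₁ sin(πx/0.7487) e^{-λ₁t}.
Decay rate: λ₁ = 4.2π²/0.7487² ≈ 73.949.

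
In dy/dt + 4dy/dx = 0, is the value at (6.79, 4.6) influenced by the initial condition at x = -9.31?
No. Only data at x = -11.61 affects (6.79, 4.6). Advection has one-way propagation along characteristics.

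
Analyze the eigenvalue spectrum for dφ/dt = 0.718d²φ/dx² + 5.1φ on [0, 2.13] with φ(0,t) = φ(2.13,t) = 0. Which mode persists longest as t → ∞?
Eigenvalues: λₙ = 0.718n²π²/2.13² - 5.1.
First three modes:
  n=1: λ₁ = 0.718π²/2.13² - 5.1 ≈ -3.538
  n=2: λ₂ = 2.872π²/2.13² - 5.1 ≈ 1.148
  n=3: λ₃ = 6.462π²/2.13² - 5.1 ≈ 8.957
Since 0.718π²/2.13² ≈ 1.562 < 5.1, λ₁ < 0.
The n=1 mode grows fastest (−λₙ is largest for n=1) → dominates.
Asymptotic: φ ~ c₁ sin(πx/2.13) e^{3.538t} (exponential growth at rate −λ₁ ≈ 3.538).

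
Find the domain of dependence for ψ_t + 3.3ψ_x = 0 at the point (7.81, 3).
A single point: x = -2.09. The characteristic through (7.81, 3) is x - 3.3t = const, so x = 7.81 - 3.3·3 = -2.09.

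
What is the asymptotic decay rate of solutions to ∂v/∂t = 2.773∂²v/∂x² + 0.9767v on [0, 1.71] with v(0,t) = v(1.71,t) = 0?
Eigenvalues: λₙ = 2.773n²π²/1.71² - 0.9767.
First three modes:
  n=1: λ₁ = 2.773π²/1.71² - 0.9767 ≈ 8.383
  n=2: λ₂ = 11.092π²/1.71² - 0.9767 ≈ 36.462
  n=3: λ₃ = 24.957π²/1.71² - 0.9767 ≈ 83.26
Since 2.773π²/1.71² ≈ 9.36 > 0.9767, all λₙ > 0.
The n=1 mode decays slowest → dominates as t → ∞.
Asymptotic: v ~ c₁ sin(πx/1.71) e^{-λ₁t} with decay rate λ₁ ≈ 8.383.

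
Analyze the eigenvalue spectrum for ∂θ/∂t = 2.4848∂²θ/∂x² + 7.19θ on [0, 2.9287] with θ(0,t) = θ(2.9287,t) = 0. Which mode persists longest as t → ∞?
Eigenvalues: λₙ = 2.4848n²π²/2.9287² - 7.19.
First three modes:
  n=1: λ₁ = 2.4848π²/2.9287² - 7.19 ≈ -4.331
  n=2: λ₂ = 9.9392π²/2.9287² - 7.19 ≈ 4.247
  n=3: λ₃ = 22.3632π²/2.9287² - 7.19 ≈ 18.543
Since 2.4848π²/2.9287² ≈ 2.859 < 7.19, λ₁ < 0.
The n=1 mode grows fastest (−λₙ is largest for n=1) → dominates.
Asymptotic: θ ~ c₁ sin(πx/2.9287) e^{4.331t} (exponential growth at rate −λ₁ ≈ 4.331).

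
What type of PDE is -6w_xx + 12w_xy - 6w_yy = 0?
With A = -6, B = 12, C = -6, the discriminant is 0. This is a parabolic PDE.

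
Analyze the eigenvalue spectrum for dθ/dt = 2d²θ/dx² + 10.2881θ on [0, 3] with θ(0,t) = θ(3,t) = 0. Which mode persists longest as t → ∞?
Eigenvalues: λₙ = 2n²π²/3² - 10.2881.
First three modes:
  n=1: λ₁ = 2π²/3² - 10.2881 ≈ -8.095
  n=2: λ₂ = 8π²/3² - 10.2881 ≈ -1.515
  n=3: λ₃ = 18π²/3² - 10.2881 ≈ 9.451
Since 2π²/3² ≈ 2.193 < 10.2881, λ₁ < 0.
The n=1 mode grows fastest (−λₙ is largest for n=1) → dominates.
Asymptotic: θ ~ c₁ sin(πx/3) e^{8.095t} (exponential growth at rate −λ₁ ≈ 8.095).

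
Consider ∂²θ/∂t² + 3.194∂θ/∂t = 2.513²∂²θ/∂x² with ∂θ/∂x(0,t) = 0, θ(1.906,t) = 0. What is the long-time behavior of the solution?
As t → ∞, θ → 0. Damping (γ=3.194) dissipates energy; oscillations decay exponentially.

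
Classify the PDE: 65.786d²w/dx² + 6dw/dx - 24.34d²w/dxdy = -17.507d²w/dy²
Rewriting in standard form: 65.786d²w/dx² - 24.34d²w/dxdy + 17.507d²w/dy² + 6dw/dx = 0. A = 65.786, B = -24.34, C = 17.507. Discriminant B² - 4AC = -4014.426408. Since -4014.426408 < 0, elliptic.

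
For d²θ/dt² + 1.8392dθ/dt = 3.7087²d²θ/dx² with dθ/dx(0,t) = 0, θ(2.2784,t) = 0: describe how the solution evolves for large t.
θ → 0. Damping (γ=1.8392) dissipates energy; oscillations decay exponentially.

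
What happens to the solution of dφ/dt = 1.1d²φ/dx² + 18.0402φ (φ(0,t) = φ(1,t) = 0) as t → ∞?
φ grows unboundedly. Reaction dominates diffusion (r=18.0402 > κπ²/L²≈10.86); solution grows exponentially.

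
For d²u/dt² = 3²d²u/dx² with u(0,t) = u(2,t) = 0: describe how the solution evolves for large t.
u oscillates (no decay). Energy is conserved; the solution oscillates indefinitely as standing waves.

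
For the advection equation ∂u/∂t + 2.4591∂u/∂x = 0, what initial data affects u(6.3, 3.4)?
A single point: x = -2.06094. The characteristic through (6.3, 3.4) is x - 2.4591t = const, so x = 6.3 - 2.4591·3.4 = -2.06094.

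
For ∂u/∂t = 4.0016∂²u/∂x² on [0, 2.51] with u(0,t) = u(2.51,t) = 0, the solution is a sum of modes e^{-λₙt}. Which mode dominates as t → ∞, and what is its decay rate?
Eigenvalues: λₙ = 4.0016n²π²/2.51².
First three modes:
  n=1: λ₁ = 4.0016π²/2.51² ≈ 6.269
  n=2: λ₂ = 16.0064π²/2.51² ≈ 25.075 (4× faster decay)
  n=3: λ₃ = 36.0144π²/2.51² ≈ 56.419 (9× faster decay)
As t → ∞, higher modes decay exponentially faster. The n=1 mode dominates: u ~ c₁ sin(πx/2.51) e^{-λ₁t}.
Decay rate: λ₁ = 4.0016π²/2.51² ≈ 6.269.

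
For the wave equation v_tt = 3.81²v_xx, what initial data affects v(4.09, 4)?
Domain of dependence: [-11.15, 19.33]. Signals travel at speed 3.81, so data within |x - 4.09| ≤ 3.81·4 = 15.24 can reach the point.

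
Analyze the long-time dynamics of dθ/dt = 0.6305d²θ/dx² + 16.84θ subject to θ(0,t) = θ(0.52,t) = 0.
Long-time behavior: θ → 0. Diffusion dominates reaction (r=16.84 < κπ²/L²≈23.01); solution decays.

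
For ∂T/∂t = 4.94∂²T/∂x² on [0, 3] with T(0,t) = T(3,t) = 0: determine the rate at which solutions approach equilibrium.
Eigenvalues: λₙ = 4.94n²π²/3².
First three modes:
  n=1: λ₁ = 4.94π²/3² ≈ 5.417
  n=2: λ₂ = 19.76π²/3² ≈ 21.669 (4× faster decay)
  n=3: λ₃ = 44.46π²/3² ≈ 48.756 (9× faster decay)
As t → ∞, higher modes decay exponentially faster. The n=1 mode dominates: T ~ c₁ sin(πx/3) e^{-λ₁t}.
Decay rate: λ₁ = 4.94π²/3² ≈ 5.417.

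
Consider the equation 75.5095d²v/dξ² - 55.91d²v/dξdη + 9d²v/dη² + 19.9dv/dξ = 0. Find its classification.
Hyperbolic. (A = 75.5095, B = -55.91, C = 9 gives B² - 4AC = 407.5861.)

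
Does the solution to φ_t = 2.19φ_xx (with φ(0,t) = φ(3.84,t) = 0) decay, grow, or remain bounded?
φ → 0. Heat diffuses out through both boundaries.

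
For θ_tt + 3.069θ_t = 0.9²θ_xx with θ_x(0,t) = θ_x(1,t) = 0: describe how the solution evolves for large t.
θ → constant (steady state). Damping (γ=3.069) dissipates the nonconstant modes; with Neumann BCs the spatial average obeys M''+γM'=0 and tends to a finite limit.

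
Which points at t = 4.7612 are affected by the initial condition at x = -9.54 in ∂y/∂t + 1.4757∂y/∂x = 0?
At x = -2.51389716. The characteristic carries data from (-9.54, 0) to (-2.51389716, 4.7612).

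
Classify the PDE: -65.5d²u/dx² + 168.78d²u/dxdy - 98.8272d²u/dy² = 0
A = -65.5, B = 168.78, C = -98.8272. Discriminant B² - 4AC = 2593.962. Since 2593.962 > 0, hyperbolic.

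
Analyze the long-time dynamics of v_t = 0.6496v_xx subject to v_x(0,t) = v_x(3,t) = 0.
Long-time behavior: v → constant (steady state). Heat is conserved (no flux at boundaries); solution approaches the spatial average.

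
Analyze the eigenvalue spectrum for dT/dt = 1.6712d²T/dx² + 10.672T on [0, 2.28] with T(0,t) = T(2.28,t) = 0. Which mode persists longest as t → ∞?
Eigenvalues: λₙ = 1.6712n²π²/2.28² - 10.672.
First three modes:
  n=1: λ₁ = 1.6712π²/2.28² - 10.672 ≈ -7.499
  n=2: λ₂ = 6.6848π²/2.28² - 10.672 ≈ 2.02
  n=3: λ₃ = 15.0408π²/2.28² - 10.672 ≈ 17.884
Since 1.6712π²/2.28² ≈ 3.173 < 10.672, λ₁ < 0.
The n=1 mode grows fastest (−λₙ is largest for n=1) → dominates.
Asymptotic: T ~ c₁ sin(πx/2.28) e^{7.499t} (exponential growth at rate −λ₁ ≈ 7.499).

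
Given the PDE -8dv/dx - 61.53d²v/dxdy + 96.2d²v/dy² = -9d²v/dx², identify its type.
Rewriting in standard form: 9d²v/dx² - 61.53d²v/dxdy + 96.2d²v/dy² - 8dv/dx = 0. The second-order coefficients are A = 9, B = -61.53, C = 96.2. Since B² - 4AC = 322.7409 > 0, this is a hyperbolic PDE.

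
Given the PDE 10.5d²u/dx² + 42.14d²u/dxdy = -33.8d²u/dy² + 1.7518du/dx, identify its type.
Rewriting in standard form: 10.5d²u/dx² + 42.14d²u/dxdy + 33.8d²u/dy² - 1.7518du/dx = 0. The second-order coefficients are A = 10.5, B = 42.14, C = 33.8. Since B² - 4AC = 356.1796 > 0, this is a hyperbolic PDE.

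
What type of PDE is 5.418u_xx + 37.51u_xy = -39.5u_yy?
Rewriting in standard form: 5.418u_xx + 37.51u_xy + 39.5u_yy = 0. With A = 5.418, B = 37.51, C = 39.5, the discriminant is 550.9561. This is a hyperbolic PDE.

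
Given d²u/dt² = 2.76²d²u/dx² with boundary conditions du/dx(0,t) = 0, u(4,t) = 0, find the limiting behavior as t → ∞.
u oscillates (no decay). Energy is conserved; the solution oscillates indefinitely as standing waves.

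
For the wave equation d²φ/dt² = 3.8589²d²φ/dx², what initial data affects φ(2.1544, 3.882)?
Domain of dependence: [-12.8258498, 17.1346498]. Signals travel at speed 3.8589, so data within |x - 2.1544| ≤ 3.8589·3.882 = 14.9802498 can reach the point.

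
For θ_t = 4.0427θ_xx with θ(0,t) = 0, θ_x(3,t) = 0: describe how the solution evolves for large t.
θ → 0. Heat escapes through the Dirichlet boundary.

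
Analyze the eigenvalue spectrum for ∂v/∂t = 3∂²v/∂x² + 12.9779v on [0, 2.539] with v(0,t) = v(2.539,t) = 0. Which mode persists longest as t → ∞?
Eigenvalues: λₙ = 3n²π²/2.539² - 12.9779.
First three modes:
  n=1: λ₁ = 3π²/2.539² - 12.9779 ≈ -8.385
  n=2: λ₂ = 12π²/2.539² - 12.9779 ≈ 5.394
  n=3: λ₃ = 27π²/2.539² - 12.9779 ≈ 28.359
Since 3π²/2.539² ≈ 4.593 < 12.9779, λ₁ < 0.
The n=1 mode grows fastest (−λₙ is largest for n=1) → dominates.
Asymptotic: v ~ c₁ sin(πx/2.539) e^{8.385t} (exponential growth at rate −λ₁ ≈ 8.385).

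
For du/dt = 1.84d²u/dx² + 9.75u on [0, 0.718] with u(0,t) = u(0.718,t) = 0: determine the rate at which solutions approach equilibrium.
Eigenvalues: λₙ = 1.84n²π²/0.718² - 9.75.
First three modes:
  n=1: λ₁ = 1.84π²/0.718² - 9.75 ≈ 25.476
  n=2: λ₂ = 7.36π²/0.718² - 9.75 ≈ 131.156
  n=3: λ₃ = 16.56π²/0.718² - 9.75 ≈ 307.288
Since 1.84π²/0.718² ≈ 35.226 > 9.75, all λₙ > 0.
The n=1 mode decays slowest → dominates as t → ∞.
Asymptotic: u ~ c₁ sin(πx/0.718) e^{-λ₁t} with decay rate λ₁ ≈ 25.476.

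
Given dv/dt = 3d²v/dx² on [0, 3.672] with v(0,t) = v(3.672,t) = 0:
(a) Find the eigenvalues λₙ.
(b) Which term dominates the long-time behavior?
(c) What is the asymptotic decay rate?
Eigenvalues: λₙ = 3n²π²/3.672².
First three modes:
  n=1: λ₁ = 3π²/3.672² ≈ 2.196
  n=2: λ₂ = 12π²/3.672² ≈ 8.784 (4× faster decay)
  n=3: λ₃ = 27π²/3.672² ≈ 19.763 (9× faster decay)
As t → ∞, higher modes decay exponentially faster. The n=1 mode dominates: v ~ c₁ sin(πx/3.672) e^{-λ₁t}.
Decay rate: λ₁ = 3π²/3.672² ≈ 2.196.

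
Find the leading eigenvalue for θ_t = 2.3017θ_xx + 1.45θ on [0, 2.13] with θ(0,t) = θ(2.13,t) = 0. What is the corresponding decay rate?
Eigenvalues: λₙ = 2.3017n²π²/2.13² - 1.45.
First three modes:
  n=1: λ₁ = 2.3017π²/2.13² - 1.45 ≈ 3.557
  n=2: λ₂ = 9.2068π²/2.13² - 1.45 ≈ 18.579
  n=3: λ₃ = 20.7153π²/2.13² - 1.45 ≈ 43.614
Since 2.3017π²/2.13² ≈ 5.007 > 1.45, all λₙ > 0.
The n=1 mode decays slowest → dominates as t → ∞.
Asymptotic: θ ~ c₁ sin(πx/2.13) e^{-λ₁t} with decay rate λ₁ ≈ 3.557.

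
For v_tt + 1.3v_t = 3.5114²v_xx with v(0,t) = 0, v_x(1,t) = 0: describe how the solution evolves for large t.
v → 0. Damping (γ=1.3) dissipates energy; oscillations decay exponentially.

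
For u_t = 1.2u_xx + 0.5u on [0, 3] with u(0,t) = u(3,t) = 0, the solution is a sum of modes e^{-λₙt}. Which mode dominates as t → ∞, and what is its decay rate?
Eigenvalues: λₙ = 1.2n²π²/3² - 0.5.
First three modes:
  n=1: λ₁ = 1.2π²/3² - 0.5 ≈ 0.816
  n=2: λ₂ = 4.8π²/3² - 0.5 ≈ 4.764
  n=3: λ₃ = 10.8π²/3² - 0.5 ≈ 11.344
Since 1.2π²/3² ≈ 1.316 > 0.5, all λₙ > 0.
The n=1 mode decays slowest → dominates as t → ∞.
Asymptotic: u ~ c₁ sin(πx/3) e^{-λ₁t} with decay rate λ₁ ≈ 0.816.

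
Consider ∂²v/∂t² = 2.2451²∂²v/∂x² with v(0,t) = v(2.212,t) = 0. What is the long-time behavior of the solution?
As t → ∞, v oscillates (no decay). Energy is conserved; the solution oscillates indefinitely as standing waves.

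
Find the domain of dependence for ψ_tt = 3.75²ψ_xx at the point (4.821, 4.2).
Domain of dependence: [-10.929, 20.571]. Signals travel at speed 3.75, so data within |x - 4.821| ≤ 3.75·4.2 = 15.75 can reach the point.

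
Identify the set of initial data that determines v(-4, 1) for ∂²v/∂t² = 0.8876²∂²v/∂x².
Domain of dependence: [-4.8876, -3.1124]. Signals travel at speed 0.8876, so data within |x - -4| ≤ 0.8876·1 = 0.8876 can reach the point.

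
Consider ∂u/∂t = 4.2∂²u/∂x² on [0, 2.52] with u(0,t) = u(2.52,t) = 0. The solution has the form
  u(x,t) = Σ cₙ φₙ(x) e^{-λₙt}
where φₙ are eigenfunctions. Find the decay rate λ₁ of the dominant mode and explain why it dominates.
Eigenvalues: λₙ = 4.2n²π²/2.52².
First three modes:
  n=1: λ₁ = 4.2π²/2.52² ≈ 6.528
  n=2: λ₂ = 16.8π²/2.52² ≈ 26.11 (4× faster decay)
  n=3: λ₃ = 37.8π²/2.52² ≈ 58.748 (9× faster decay)
As t → ∞, higher modes decay exponentially faster. The n=1 mode dominates: u ~ c₁ sin(πx/2.52) e^{-λ₁t}.
Decay rate: λ₁ = 4.2π²/2.52² ≈ 6.528.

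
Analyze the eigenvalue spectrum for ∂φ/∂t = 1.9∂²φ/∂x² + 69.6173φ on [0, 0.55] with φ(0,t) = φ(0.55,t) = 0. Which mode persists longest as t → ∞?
Eigenvalues: λₙ = 1.9n²π²/0.55² - 69.6173.
First three modes:
  n=1: λ₁ = 1.9π²/0.55² - 69.6173 ≈ -7.626
  n=2: λ₂ = 7.6π²/0.55² - 69.6173 ≈ 178.346
  n=3: λ₃ = 17.1π²/0.55² - 69.6173 ≈ 488.301
Since 1.9π²/0.55² ≈ 61.991 < 69.6173, λ₁ < 0.
The n=1 mode grows fastest (−λₙ is largest for n=1) → dominates.
Asymptotic: φ ~ c₁ sin(πx/0.55) e^{7.626t} (exponential growth at rate −λ₁ ≈ 7.626).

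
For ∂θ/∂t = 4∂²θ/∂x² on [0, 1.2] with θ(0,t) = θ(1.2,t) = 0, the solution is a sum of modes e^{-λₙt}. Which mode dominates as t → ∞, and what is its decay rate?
Eigenvalues: λₙ = 4n²π²/1.2².
First three modes:
  n=1: λ₁ = 4π²/1.2² ≈ 27.416
  n=2: λ₂ = 16π²/1.2² ≈ 109.662 (4× faster decay)
  n=3: λ₃ = 36π²/1.2² ≈ 246.74 (9× faster decay)
As t → ∞, higher modes decay exponentially faster. The n=1 mode dominates: θ ~ c₁ sin(πx/1.2) e^{-λ₁t}.
Decay rate: λ₁ = 4π²/1.2² ≈ 27.416.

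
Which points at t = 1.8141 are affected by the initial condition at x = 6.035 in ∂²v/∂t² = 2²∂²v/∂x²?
Domain of influence: [2.4068, 9.6632]. Data at x = 6.035 spreads outward at speed 2.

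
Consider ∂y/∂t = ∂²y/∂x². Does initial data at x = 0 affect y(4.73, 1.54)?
Yes, for any finite x. The heat equation has infinite propagation speed, so all initial data affects all points at any t > 0.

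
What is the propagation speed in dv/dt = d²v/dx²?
Infinite. The heat equation is parabolic, not hyperbolic, so disturbances propagate instantly.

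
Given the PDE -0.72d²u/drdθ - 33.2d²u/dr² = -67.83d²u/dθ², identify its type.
Rewriting in standard form: -33.2d²u/dr² - 0.72d²u/drdθ + 67.83d²u/dθ² = 0. The second-order coefficients are A = -33.2, B = -0.72, C = 67.83. Since B² - 4AC = 9008.3424 > 0, this is a hyperbolic PDE.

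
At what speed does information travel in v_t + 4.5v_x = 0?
Speed = 4.5. Information travels along x - 4.5t = const (rightward).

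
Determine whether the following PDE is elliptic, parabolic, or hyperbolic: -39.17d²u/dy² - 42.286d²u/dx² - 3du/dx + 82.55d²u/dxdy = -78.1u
Rewriting in standard form: -42.286d²u/dx² + 82.55d²u/dxdy - 39.17d²u/dy² - 3du/dx + 78.1u = 0. Coefficients: A = -42.286, B = 82.55, C = -39.17. B² - 4AC = 189.13202, which is positive, so the equation is hyperbolic.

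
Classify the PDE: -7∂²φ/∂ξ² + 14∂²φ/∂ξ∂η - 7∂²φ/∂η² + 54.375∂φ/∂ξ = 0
A = -7, B = 14, C = -7. Discriminant B² - 4AC = 0. Since 0 = 0, parabolic.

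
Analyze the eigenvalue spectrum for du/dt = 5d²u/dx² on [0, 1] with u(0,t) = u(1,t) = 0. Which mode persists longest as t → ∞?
Eigenvalues: λₙ = 5n²π².
First three modes:
  n=1: λ₁ = 5π² ≈ 49.348
  n=2: λ₂ = 20π² ≈ 197.392 (4× faster decay)
  n=3: λ₃ = 45π² ≈ 444.132 (9× faster decay)
As t → ∞, higher modes decay exponentially faster. The n=1 mode dominates: u ~ c₁ sin(πx) e^{-λ₁t}.
Decay rate: λ₁ = 5π² ≈ 49.348.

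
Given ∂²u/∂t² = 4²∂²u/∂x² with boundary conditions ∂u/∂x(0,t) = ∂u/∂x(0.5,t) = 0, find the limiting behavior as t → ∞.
u oscillates about a mean that drifts linearly in t (generically unbounded; no decay). There is no damping, so the nonconstant modes persist as standing waves (energy conserved, no decay). But with Neumann conditions at both ends the constant mode has eigenvalue 0: the spatial mean M(t) of u satisfies M'' = 0, so M(t) = M(0) + M'(0)·t. Unless the initial velocity has zero mean (∫u_t(x,0)dx = 0), the solution grows linearly in t (unbounded, though not exponentially); if it does have zero mean, the solution stays bounded and simply oscillates.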